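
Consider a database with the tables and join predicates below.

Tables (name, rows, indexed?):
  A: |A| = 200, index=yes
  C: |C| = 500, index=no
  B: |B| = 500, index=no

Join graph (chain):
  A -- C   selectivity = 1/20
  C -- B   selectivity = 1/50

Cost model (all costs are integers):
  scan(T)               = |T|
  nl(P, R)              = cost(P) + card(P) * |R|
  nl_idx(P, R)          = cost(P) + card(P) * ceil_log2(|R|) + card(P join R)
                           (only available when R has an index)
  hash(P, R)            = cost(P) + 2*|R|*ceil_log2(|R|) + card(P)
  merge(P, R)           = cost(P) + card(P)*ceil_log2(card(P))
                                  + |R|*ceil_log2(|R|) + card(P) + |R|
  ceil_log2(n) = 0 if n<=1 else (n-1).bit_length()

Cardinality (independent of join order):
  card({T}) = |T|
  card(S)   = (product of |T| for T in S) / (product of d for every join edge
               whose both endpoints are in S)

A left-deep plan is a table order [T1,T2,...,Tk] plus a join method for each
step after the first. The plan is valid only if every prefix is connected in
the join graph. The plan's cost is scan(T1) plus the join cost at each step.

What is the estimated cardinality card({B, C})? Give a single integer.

5000

Tables in S: B(500), C(500)
Edges inside S: C-B(d=50)
numerator = 500 * 500 = 250000
denominator = 50 = 50
card(S) = 250000 / 50 = 5000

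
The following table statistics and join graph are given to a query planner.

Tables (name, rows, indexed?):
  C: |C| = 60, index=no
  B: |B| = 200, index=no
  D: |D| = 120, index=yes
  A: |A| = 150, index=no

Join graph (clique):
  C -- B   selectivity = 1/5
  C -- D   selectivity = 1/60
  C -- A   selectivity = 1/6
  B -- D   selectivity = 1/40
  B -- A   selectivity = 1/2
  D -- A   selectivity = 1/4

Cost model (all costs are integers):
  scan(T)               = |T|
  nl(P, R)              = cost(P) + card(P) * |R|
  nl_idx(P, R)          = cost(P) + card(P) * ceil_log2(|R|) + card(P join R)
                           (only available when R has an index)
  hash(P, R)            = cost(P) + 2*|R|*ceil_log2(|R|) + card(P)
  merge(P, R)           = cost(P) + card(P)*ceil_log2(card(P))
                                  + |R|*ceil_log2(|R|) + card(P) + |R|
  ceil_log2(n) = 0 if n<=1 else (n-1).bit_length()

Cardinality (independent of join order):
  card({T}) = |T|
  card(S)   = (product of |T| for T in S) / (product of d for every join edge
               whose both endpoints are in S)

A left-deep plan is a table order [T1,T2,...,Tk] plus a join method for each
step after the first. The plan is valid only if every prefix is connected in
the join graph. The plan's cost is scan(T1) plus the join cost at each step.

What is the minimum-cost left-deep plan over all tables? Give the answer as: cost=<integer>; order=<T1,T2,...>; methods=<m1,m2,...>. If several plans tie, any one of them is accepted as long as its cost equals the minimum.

cost=5670; order=C,D,B,A; methods=nl_idx,merge,merge

Selinger DP (subsets sized 1..n):
  {C}: scan cost=60, card=60
  {B}: scan cost=200, card=200
  {D}: scan cost=120, card=120
  {A}: scan cost=150, card=150
  {BC}: card=2400; try (C,hash)→1120, (B,merge)→2280, (C,merge)→2420, (B,hash)→3320, (B,nl)→12060, (C,nl)→12200; best=1120 via (C,hash)
  {CD}: card=120; try (D,nl_idx)→600, (C,hash)→960, (D,merge)→1440, (C,merge)→1500, (D,hash)→1800, (D,nl)→7260 …(+1); best=600 via (D,nl_idx)
  {AC}: card=1500; try (C,hash)→1020, (A,merge)→1830, (C,merge)→1920, (A,hash)→2520, (A,nl)→9060, (C,nl)→9150; best=1020 via (C,hash)
  {BD}: card=600; try (D,hash)→2080, (D,nl_idx)→2200, (B,merge)→2880, (D,merge)→2960, (B,hash)→3440, (B,nl)→24120 …(+1); best=2080 via (D,hash)
  {AB}: card=15000; try (A,hash)→2800, (B,merge)→3300, (A,merge)→3350, (B,hash)→3500, (B,nl)→30150, (A,nl)→30200; best=2800 via (A,hash)
  {AD}: card=4500; try (D,hash)→1980, (A,merge)→2430, (D,merge)→2460, (A,hash)→2640, (D,nl_idx)→5700, (A,nl)→18120 …(+1); best=1980 via (D,hash)
  {BCD}: card=120; try (B,merge)→3360, (C,hash)→3400, (B,hash)→3920, (D,hash)→5200, (C,merge)→9100, (D,nl_idx)→18040 …(+4); best=3360 via (B,merge)
  {ABC}: card=30000; try (B,hash)→5720, (A,hash)→5920, (C,hash)→18520, (B,merge)→20820, (A,merge)→33670, (C,merge)→228220 …(+3); best=5720 via (B,hash)
  {ACD}: card=750; try (A,merge)→2910, (A,hash)→3120, (D,hash)→4200, (C,hash)→7200, (D,nl_idx)→12270, (A,nl)→18600 …(+4); best=2910 via (A,merge)
  {ABD}: card=11250; try (A,hash)→5080, (B,hash)→9680, (A,merge)→10030, (D,hash)→19480, (B,merge)→66780, (A,nl)→92080 …(+4); best=5080 via (A,hash)
  {ABCD}: card=375; try (A,merge)→5670, (A,hash)→5880, (B,hash)→6860, (B,merge)→12960, (C,hash)→17050, (A,nl)→21360 …(+7); best=5670 via (A,merge)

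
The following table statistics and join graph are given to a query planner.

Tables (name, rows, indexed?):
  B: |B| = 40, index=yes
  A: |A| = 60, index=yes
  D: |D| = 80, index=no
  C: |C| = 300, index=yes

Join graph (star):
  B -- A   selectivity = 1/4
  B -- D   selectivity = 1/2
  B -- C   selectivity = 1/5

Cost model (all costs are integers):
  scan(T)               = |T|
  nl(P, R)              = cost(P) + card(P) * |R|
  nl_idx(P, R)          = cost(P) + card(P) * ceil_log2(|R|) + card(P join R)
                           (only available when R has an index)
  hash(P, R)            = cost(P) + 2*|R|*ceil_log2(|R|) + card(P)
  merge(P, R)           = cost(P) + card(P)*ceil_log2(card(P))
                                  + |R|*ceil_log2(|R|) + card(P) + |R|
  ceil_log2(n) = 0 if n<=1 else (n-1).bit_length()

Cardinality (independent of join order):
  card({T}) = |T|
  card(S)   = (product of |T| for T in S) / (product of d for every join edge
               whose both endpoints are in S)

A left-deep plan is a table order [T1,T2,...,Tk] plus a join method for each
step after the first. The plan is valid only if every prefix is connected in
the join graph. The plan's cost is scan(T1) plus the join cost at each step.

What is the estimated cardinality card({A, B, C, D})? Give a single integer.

1440000

Tables in S: A(60), B(40), C(300), D(80)
Edges inside S: B-A(d=4), B-D(d=2), B-C(d=5)
numerator = 60 * 40 * 300 * 80 = 57600000
denominator = 4 * 2 * 5 = 40
card(S) = 57600000 / 40 = 1440000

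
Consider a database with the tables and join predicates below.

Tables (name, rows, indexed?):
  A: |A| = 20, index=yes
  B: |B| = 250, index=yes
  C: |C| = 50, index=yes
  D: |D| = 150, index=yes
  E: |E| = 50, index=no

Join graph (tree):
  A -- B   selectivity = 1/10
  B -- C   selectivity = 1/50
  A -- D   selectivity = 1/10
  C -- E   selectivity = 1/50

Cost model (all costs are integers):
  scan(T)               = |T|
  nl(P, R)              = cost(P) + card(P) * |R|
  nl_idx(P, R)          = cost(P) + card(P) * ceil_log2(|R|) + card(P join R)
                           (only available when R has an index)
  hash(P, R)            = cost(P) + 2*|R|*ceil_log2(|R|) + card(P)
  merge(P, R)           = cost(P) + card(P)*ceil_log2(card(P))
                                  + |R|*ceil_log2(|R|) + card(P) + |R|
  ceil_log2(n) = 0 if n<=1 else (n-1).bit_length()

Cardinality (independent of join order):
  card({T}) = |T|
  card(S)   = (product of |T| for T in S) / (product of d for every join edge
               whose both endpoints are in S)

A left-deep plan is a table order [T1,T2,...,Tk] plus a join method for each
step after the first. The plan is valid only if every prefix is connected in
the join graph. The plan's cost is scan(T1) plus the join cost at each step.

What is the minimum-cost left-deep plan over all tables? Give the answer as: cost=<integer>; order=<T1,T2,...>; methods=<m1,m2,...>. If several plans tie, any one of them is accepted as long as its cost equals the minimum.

Selinger DP (subsets sized 1..n):
  {A}: scan cost=20, card=20
  {B}: scan cost=250, card=250
  {C}: scan cost=50, card=50
  {D}: scan cost=150, card=150
  {E}: scan cost=50, card=50
  {AB}: card=500; try (B,nl_idx)→680, (A,hash)→700, (A,nl_idx)→2000, (B,merge)→2390, (A,merge)→2620, (B,hash)→4040 …(+2); best=680 via (B,nl_idx)
  {AD}: card=300; try (D,nl_idx)→480, (A,hash)→500, (A,nl_idx)→1200, (D,merge)→1490, (A,merge)→1620, (D,hash)→2440 …(+2); best=480 via (D,nl_idx)
  {BC}: card=250; try (B,nl_idx)→700, (C,hash)→1100, (C,nl_idx)→2000, (B,merge)→2650, (C,merge)→2850, (B,hash)→4100 …(+2); best=700 via (B,nl_idx)
  {CE}: card=50; try (C,nl_idx)→400, (E,hash)→700, (C,hash)→700, (E,merge)→750, (C,merge)→750, (E,nl)→2550 …(+1); best=400 via (C,nl_idx)
  {ABC}: card=500; try (A,hash)→1150, (C,hash)→1780, (A,nl_idx)→2450, (A,merge)→3070, (C,nl_idx)→4180, (A,nl)→5700 …(+2); best=1150 via (A,hash)
  {ABD}: card=7500; try (D,hash)→3580, (B,hash)→4780, (B,merge)→5730, (D,merge)→7030, (B,nl_idx)→10380, (D,nl_idx)→12180 …(+2); best=3580 via (D,hash)
  {BCE}: card=250; try (B,nl_idx)→1050, (E,hash)→1550, (B,merge)→3000, (E,merge)→3300, (B,hash)→4450, (B,nl)→12900 …(+1); best=1050 via (B,nl_idx)
  {ABCD}: card=7500; try (D,hash)→4050, (D,merge)→7500, (C,hash)→11680, (D,nl_idx)→12650, (C,nl_idx)→56080, (D,nl)→76150 …(+2); best=4050 via (D,hash)
  {ABCE}: card=500; try (A,hash)→1500, (E,hash)→2250, (A,nl_idx)→2800, (A,merge)→3420, (A,nl)→6050, (E,merge)→6500 …(+1); best=1500 via (A,hash)
  {ABCDE}: card=7500; try (D,hash)→4400, (D,merge)→7850, (E,hash)→12150, (D,nl_idx)→13000, (D,nl)→76500, (E,merge)→109400 …(+1); best=4400 via (D,hash)

cost=4400; order=E,C,B,A,D; methods=nl_idx,nl_idx,hash,hash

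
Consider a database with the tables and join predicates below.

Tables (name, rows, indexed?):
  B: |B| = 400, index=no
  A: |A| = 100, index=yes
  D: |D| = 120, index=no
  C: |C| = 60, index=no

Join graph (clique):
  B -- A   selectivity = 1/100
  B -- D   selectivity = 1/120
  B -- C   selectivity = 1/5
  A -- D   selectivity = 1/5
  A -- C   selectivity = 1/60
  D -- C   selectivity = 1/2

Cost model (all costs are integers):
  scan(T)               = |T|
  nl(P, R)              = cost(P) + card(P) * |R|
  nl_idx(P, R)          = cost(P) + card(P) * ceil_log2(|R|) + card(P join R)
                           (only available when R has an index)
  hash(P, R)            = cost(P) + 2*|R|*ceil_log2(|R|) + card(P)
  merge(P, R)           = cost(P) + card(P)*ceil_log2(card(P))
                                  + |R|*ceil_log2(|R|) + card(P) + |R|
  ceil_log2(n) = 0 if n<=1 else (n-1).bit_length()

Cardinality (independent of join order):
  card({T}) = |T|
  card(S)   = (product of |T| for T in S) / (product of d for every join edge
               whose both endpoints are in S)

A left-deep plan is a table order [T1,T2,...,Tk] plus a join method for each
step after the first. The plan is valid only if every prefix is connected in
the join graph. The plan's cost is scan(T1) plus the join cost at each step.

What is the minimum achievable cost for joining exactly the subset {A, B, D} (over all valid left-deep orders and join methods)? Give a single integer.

4280

Selinger DP over subsets of {A,B,D}:
  {B}: scan cost=400, card=400
  {A}: scan cost=100, card=100
  {D}: scan cost=120, card=120
  {AB}: card=400; try (A,hash)→2200, (A,nl_idx)→3600, (B,merge)→4900, (A,merge)→5200, (B,hash)→7400, (B,nl)→40100 …(+1); best=2200 via (A,hash)
  {BD}: card=400; try (D,hash)→2480, (B,merge)→5080, (D,merge)→5360, (B,hash)→7440, (B,nl)→48120, (D,nl)→48400; best=2480 via (D,hash)
  {AD}: card=2400; try (A,hash)→1640, (D,merge)→1860, (D,hash)→1880, (A,merge)→1880, (A,nl_idx)→3360, (D,nl)→12100 …(+1); best=1640 via (A,hash)
  {ABD}: card=80; try (D,hash)→4280, (A,hash)→4280, (A,nl_idx)→5360, (D,merge)→7160, (A,merge)→7280, (B,hash)→11240 …(+4); best=4280 via (D,hash)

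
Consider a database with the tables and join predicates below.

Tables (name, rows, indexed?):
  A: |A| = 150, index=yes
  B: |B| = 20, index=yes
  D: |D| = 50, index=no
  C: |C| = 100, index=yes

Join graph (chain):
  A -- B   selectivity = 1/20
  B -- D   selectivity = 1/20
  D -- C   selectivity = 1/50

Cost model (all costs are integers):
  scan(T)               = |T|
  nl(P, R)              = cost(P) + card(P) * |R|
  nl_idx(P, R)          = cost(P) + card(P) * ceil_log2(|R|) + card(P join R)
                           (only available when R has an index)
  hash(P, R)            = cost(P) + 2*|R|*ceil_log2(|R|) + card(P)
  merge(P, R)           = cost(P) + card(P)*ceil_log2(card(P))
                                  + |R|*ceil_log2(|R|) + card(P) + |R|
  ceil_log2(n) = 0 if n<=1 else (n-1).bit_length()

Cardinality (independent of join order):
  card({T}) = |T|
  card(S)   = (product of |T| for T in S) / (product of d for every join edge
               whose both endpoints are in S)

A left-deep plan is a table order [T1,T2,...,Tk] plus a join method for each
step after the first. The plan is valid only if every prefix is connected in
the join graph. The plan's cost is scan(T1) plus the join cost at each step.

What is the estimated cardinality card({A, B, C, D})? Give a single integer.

750

Tables in S: A(150), B(20), C(100), D(50)
Edges inside S: A-B(d=20), B-D(d=20), D-C(d=50)
numerator = 150 * 20 * 100 * 50 = 15000000
denominator = 20 * 20 * 50 = 20000
card(S) = 15000000 / 20000 = 750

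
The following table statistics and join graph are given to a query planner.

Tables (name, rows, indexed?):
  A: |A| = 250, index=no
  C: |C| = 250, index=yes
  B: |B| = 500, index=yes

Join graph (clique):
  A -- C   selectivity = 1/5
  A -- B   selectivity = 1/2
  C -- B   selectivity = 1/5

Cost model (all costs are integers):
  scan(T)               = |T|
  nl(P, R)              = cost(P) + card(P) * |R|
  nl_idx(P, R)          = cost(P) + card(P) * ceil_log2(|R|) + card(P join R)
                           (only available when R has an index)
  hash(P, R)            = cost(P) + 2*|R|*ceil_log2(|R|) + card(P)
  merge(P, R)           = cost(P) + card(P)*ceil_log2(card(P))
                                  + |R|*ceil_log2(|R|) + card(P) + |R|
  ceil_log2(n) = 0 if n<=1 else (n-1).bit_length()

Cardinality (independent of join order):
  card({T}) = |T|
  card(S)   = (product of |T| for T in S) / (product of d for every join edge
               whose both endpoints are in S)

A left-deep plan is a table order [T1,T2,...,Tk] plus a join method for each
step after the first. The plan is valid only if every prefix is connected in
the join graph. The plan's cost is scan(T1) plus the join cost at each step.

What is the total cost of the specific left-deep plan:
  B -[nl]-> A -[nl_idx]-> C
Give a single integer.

1250500

step 1: scan B: cost=500, card=500
step 2: join A via nl
    card(P join A) = 500*250/(2) = 62500
    cost = 500 + 500*250 = 125500
step 3: join C via nl_idx
    card(P join C) = 62500*250/(5*5) = 625000
    cost = 125500 + 62500*8 + 625000 = 1250500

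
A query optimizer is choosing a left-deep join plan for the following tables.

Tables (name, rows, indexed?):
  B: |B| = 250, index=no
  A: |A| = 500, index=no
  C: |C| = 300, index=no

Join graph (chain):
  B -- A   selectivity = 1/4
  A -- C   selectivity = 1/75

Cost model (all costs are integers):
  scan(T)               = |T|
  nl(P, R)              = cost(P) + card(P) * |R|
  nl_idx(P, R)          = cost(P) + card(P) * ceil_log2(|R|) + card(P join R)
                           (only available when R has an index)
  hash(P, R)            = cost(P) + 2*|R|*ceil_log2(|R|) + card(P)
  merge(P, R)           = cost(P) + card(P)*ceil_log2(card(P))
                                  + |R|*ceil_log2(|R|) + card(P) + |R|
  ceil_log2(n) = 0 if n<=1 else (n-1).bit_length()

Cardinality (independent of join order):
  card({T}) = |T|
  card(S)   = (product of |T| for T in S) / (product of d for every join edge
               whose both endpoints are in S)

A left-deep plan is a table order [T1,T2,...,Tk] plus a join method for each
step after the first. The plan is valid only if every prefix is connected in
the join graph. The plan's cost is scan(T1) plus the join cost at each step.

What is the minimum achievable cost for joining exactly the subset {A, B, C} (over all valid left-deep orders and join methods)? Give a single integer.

12400

Selinger DP over subsets of {A,B,C}:
  {B}: scan cost=250, card=250
  {A}: scan cost=500, card=500
  {C}: scan cost=300, card=300
  {AB}: card=31250; try (B,hash)→5000, (A,merge)→7500, (B,merge)→7750, (A,hash)→9500, (A,nl)→125250, (B,nl)→125500; best=5000 via (B,hash)
  {AC}: card=2000; try (C,hash)→6400, (A,merge)→8300, (C,merge)→8500, (A,hash)→9600, (A,nl)→150300, (C,nl)→150500; best=6400 via (C,hash)
  {ABC}: card=125000; try (B,hash)→12400, (B,merge)→32650, (C,hash)→41650, (B,nl)→506400, (C,merge)→508000, (C,nl)→9380000; best=12400 via (B,hash)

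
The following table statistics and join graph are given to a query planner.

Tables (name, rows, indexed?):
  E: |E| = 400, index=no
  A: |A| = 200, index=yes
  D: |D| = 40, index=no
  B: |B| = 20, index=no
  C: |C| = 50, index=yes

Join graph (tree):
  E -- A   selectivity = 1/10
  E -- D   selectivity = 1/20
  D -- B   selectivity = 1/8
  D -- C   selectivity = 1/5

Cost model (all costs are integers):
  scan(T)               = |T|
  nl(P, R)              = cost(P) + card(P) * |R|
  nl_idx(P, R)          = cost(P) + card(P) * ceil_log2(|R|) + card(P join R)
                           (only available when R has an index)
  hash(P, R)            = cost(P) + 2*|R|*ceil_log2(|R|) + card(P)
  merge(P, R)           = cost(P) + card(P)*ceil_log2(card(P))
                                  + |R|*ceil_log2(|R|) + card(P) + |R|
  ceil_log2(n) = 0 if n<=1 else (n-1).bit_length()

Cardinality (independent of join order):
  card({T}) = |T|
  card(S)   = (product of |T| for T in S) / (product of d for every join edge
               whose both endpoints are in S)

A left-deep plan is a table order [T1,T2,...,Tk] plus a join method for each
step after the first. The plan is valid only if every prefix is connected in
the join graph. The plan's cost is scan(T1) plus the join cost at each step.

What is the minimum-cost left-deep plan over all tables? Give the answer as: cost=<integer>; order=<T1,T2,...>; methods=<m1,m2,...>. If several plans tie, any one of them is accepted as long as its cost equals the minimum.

Selinger DP (subsets sized 1..n):
  {E}: scan cost=400, card=400
  {A}: scan cost=200, card=200
  {D}: scan cost=40, card=40
  {B}: scan cost=20, card=20
  {C}: scan cost=50, card=50
  {AE}: card=8000; try (A,hash)→4000, (E,merge)→6000, (A,merge)→6200, (E,hash)→7600, (A,nl_idx)→11600, (E,nl)→80200 …(+1); best=4000 via (A,hash)
  {DE}: card=800; try (D,hash)→1280, (E,merge)→4320, (D,merge)→4680, (E,hash)→7280, (E,nl)→16040, (D,nl)→16400; best=1280 via (D,hash)
  {BD}: card=100; try (B,hash)→280, (D,merge)→420, (B,merge)→440, (D,hash)→520, (D,nl)→820, (B,nl)→840; best=280 via (B,hash)
  {CD}: card=400; try (D,hash)→580, (C,merge)→670, (D,merge)→680, (C,hash)→680, (C,nl_idx)→680, (C,nl)→2040 …(+1); best=580 via (D,hash)
  {ADE}: card=16000; try (A,hash)→5280, (A,merge)→11880, (D,hash)→12480, (A,nl_idx)→23680, (D,merge)→116280, (A,nl)→161280 …(+1); best=5280 via (A,hash)
  {BDE}: card=2000; try (B,hash)→2280, (E,merge)→5080, (E,hash)→7580, (B,merge)→10200, (B,nl)→17280, (E,nl)→40280; best=2280 via (B,hash)
  {CDE}: card=8000; try (C,hash)→2680, (E,hash)→8180, (E,merge)→8580, (C,merge)→10430, (C,nl_idx)→14080, (C,nl)→41280 …(+1); best=2680 via (C,hash)
  {BCD}: card=1000; try (C,hash)→980, (B,hash)→1180, (C,merge)→1430, (C,nl_idx)→1880, (B,merge)→4700, (C,nl)→5280 …(+1); best=980 via (C,hash)
  {ABDE}: card=40000; try (A,hash)→7480, (B,hash)→21480, (A,merge)→28080, (A,nl_idx)→58280, (B,merge)→245400, (B,nl)→325280 …(+1); best=7480 via (A,hash)
  {ACDE}: card=160000; try (A,hash)→13880, (C,hash)→21880, (A,merge)→116480, (A,nl_idx)→226680, (C,merge)→245630, (C,nl_idx)→261280 …(+2); best=13880 via (A,hash)
  {BCDE}: card=20000; try (C,hash)→4880, (E,hash)→9180, (B,hash)→10880, (E,merge)→15980, (C,merge)→26630, (C,nl_idx)→34280 …(+4); best=4880 via (C,hash)
  {ABCDE}: card=400000; try (A,hash)→28080, (C,hash)→48080, (B,hash)→174080, (A,merge)→326680, (A,nl_idx)→564880, (C,nl_idx)→647480 …(+5); best=28080 via (A,hash)

cost=28080; order=E,D,B,C,A; methods=hash,hash,hash,hash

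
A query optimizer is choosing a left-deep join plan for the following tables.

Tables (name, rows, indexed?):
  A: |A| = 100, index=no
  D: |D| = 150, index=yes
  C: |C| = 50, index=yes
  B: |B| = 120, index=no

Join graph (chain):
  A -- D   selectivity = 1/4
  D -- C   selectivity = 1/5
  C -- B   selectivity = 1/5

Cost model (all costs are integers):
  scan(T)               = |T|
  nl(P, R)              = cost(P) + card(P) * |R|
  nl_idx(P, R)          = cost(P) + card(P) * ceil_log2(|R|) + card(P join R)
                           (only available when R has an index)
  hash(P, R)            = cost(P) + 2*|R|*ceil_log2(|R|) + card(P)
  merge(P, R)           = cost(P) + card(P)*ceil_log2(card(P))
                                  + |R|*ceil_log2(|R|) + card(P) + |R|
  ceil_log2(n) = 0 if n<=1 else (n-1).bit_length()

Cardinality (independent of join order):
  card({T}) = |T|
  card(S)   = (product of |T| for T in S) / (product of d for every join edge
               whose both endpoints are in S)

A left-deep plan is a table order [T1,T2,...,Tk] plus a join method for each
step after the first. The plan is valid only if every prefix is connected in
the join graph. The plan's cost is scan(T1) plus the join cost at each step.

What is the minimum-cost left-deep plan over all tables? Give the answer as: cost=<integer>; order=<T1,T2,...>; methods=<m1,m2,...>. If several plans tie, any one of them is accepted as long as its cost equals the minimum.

cost=41480; order=D,C,B,A; methods=hash,hash,hash

Selinger DP (subsets sized 1..n):
  {A}: scan cost=100, card=100
  {D}: scan cost=150, card=150
  {C}: scan cost=50, card=50
  {B}: scan cost=120, card=120
  {AD}: card=3750; try (A,hash)→1700, (D,merge)→2250, (A,merge)→2300, (D,hash)→2600, (D,nl_idx)→4650, (D,nl)→15100 …(+1); best=1700 via (A,hash)
  {CD}: card=1500; try (C,hash)→900, (D,merge)→1750, (C,merge)→1850, (D,nl_idx)→1950, (D,hash)→2500, (C,nl_idx)→2550 …(+2); best=900 via (C,hash)
  {BC}: card=1200; try (C,hash)→840, (B,merge)→1360, (C,merge)→1430, (B,hash)→1780, (C,nl_idx)→2040, (B,nl)→6050 …(+1); best=840 via (C,hash)
  {ACD}: card=37500; try (A,hash)→3800, (C,hash)→6050, (A,merge)→19700, (C,merge)→50800, (C,nl_idx)→61700, (A,nl)→150900 …(+1); best=3800 via (A,hash)
  {BCD}: card=36000; try (B,hash)→4080, (D,hash)→4440, (D,merge)→16590, (B,merge)→19860, (D,nl_idx)→46440, (D,nl)→180840 …(+1); best=4080 via (B,hash)
  {ABCD}: card=900000; try (A,hash)→41480, (B,hash)→42980, (A,merge)→616880, (B,merge)→642260, (A,nl)→3604080, (B,nl)→4503800; best=41480 via (A,hash)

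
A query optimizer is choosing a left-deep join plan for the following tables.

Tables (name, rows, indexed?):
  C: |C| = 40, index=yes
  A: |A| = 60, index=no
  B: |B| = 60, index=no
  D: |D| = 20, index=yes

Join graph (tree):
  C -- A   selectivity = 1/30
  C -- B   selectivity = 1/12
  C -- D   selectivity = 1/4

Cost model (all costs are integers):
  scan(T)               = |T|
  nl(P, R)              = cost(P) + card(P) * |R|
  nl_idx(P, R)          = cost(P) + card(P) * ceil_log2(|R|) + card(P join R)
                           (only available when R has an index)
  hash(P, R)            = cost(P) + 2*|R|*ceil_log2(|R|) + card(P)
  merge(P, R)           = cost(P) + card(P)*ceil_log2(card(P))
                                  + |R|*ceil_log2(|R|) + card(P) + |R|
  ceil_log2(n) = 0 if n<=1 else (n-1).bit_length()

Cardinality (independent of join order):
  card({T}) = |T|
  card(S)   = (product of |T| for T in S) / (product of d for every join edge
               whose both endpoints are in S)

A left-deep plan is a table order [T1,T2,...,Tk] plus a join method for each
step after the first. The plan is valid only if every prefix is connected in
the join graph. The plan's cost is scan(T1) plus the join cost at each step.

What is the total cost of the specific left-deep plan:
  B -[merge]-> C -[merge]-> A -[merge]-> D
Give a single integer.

step 1: scan B: cost=60, card=60
step 2: join C via merge
    card(P join C) = 60*40/(12) = 200
    cost = 60 + 60*6 + 40*6 + 60 + 40 = 760
step 3: join A via merge
    card(P join A) = 200*60/(30) = 400
    cost = 760 + 200*8 + 60*6 + 200 + 60 = 2980
step 4: join D via merge
    card(P join D) = 400*20/(4) = 2000
    cost = 2980 + 400*9 + 20*5 + 400 + 20 = 7100

7100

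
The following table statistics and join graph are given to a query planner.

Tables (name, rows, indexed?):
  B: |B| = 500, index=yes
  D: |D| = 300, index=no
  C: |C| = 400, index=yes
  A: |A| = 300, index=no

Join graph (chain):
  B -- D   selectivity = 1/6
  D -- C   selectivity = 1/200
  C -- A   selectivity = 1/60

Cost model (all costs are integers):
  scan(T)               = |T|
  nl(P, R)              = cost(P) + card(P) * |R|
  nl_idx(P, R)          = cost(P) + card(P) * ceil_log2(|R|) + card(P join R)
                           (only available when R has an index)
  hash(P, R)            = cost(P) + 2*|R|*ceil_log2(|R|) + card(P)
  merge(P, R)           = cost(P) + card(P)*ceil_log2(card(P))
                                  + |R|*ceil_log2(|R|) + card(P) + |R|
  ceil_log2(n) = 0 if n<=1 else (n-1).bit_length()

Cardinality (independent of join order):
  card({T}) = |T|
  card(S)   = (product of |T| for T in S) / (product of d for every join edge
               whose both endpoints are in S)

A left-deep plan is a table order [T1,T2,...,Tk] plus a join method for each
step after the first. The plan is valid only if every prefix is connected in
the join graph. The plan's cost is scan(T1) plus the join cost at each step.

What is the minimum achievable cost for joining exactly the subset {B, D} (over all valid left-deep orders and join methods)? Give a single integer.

6400

Selinger DP over subsets of {B,D}:
  {B}: scan cost=500, card=500
  {D}: scan cost=300, card=300
  {BD}: card=25000; try (D,hash)→6400, (B,merge)→8300, (D,merge)→8500, (B,hash)→9600, (B,nl_idx)→28000, (B,nl)→150300 …(+1); best=6400 via (D,hash)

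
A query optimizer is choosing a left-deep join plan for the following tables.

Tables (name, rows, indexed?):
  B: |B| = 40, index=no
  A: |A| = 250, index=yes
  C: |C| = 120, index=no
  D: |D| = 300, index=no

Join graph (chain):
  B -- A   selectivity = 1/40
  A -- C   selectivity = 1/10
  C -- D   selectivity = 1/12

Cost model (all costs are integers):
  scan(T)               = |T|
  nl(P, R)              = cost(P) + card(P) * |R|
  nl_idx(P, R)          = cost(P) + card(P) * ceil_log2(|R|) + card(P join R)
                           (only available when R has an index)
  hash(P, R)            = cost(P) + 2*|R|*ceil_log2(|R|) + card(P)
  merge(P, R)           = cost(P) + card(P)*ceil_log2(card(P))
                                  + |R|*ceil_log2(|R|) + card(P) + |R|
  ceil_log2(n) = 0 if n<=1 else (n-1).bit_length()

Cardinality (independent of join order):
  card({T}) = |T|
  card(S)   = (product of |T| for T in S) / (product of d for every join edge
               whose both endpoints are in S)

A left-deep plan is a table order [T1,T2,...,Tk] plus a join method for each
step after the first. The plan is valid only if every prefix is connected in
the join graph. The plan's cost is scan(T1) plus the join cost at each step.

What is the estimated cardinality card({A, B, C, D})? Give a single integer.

Tables in S: A(250), B(40), C(120), D(300)
Edges inside S: B-A(d=40), A-C(d=10), C-D(d=12)
numerator = 250 * 40 * 120 * 300 = 360000000
denominator = 40 * 10 * 12 = 4800
card(S) = 360000000 / 4800 = 75000

75000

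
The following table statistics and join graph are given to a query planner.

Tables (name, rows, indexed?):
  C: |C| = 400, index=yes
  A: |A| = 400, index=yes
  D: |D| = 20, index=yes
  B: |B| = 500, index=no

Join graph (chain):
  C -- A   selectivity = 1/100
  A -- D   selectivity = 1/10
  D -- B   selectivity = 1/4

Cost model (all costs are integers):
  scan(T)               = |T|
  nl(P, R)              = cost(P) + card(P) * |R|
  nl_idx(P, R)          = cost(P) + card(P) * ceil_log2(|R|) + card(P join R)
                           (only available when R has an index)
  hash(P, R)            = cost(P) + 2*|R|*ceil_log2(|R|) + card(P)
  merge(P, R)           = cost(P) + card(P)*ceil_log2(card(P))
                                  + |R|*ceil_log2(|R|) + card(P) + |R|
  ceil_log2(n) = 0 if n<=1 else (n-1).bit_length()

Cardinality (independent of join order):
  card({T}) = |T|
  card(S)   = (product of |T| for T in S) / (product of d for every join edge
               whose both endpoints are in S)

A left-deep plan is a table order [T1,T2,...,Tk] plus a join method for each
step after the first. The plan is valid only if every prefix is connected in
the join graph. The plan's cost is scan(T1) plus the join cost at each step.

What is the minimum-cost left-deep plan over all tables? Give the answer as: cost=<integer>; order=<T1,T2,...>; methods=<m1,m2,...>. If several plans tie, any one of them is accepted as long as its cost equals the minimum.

Selinger DP (subsets sized 1..n):
  {C}: scan cost=400, card=400
  {A}: scan cost=400, card=400
  {D}: scan cost=20, card=20
  {B}: scan cost=500, card=500
  {AC}: card=1600; try (C,nl_idx)→5600, (A,nl_idx)→5600, (C,hash)→8000, (A,hash)→8000, (C,merge)→8400, (A,merge)→8400 …(+2); best=5600 via (C,nl_idx)
  {AD}: card=800; try (D,hash)→1000, (A,nl_idx)→1000, (D,nl_idx)→3200, (A,merge)→4140, (D,merge)→4520, (A,hash)→7240 …(+2); best=1000 via (D,hash)
  {BD}: card=2500; try (D,hash)→1200, (B,merge)→5140, (D,nl_idx)→5500, (D,merge)→5620, (B,hash)→9040, (B,nl)→10020 …(+1); best=1200 via (D,hash)
  {ACD}: card=3200; try (D,hash)→7400, (C,hash)→9000, (C,nl_idx)→11400, (C,merge)→13800, (D,nl_idx)→16800, (D,merge)→24920 …(+2); best=7400 via (D,hash)
  {ABD}: card=100000; try (B,hash)→10800, (A,hash)→10900, (B,merge)→14800, (A,merge)→37700, (A,nl_idx)→123700, (B,nl)→401000 …(+1); best=10800 via (B,hash)
  {ABCD}: card=400000; try (B,hash)→19600, (B,merge)→54000, (C,hash)→118000, (C,nl_idx)→1310800, (B,nl)→1607400, (C,merge)→1814800 …(+1); best=19600 via (B,hash)

cost=19600; order=A,C,D,B; methods=nl_idx,hash,hash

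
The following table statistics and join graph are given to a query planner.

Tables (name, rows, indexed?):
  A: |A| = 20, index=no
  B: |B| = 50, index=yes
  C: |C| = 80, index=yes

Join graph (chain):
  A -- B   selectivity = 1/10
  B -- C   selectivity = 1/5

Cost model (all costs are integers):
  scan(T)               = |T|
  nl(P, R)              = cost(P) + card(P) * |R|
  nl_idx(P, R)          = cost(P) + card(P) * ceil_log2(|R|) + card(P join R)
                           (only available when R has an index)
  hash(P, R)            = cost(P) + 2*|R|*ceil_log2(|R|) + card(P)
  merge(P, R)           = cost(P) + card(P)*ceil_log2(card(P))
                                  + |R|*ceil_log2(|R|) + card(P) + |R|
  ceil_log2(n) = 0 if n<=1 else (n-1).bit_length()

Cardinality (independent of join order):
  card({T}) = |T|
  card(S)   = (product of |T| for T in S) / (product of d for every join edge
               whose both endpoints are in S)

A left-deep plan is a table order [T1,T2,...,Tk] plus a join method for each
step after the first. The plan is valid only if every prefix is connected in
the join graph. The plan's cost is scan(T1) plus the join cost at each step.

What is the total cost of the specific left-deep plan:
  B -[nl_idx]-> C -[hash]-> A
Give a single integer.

step 1: scan B: cost=50, card=50
step 2: join C via nl_idx
    card(P join C) = 50*80/(5) = 800
    cost = 50 + 50*7 + 800 = 1200
step 3: join A via hash
    card(P join A) = 800*20/(10) = 1600
    cost = 1200 + 2*20*5 + 800 = 2200

2200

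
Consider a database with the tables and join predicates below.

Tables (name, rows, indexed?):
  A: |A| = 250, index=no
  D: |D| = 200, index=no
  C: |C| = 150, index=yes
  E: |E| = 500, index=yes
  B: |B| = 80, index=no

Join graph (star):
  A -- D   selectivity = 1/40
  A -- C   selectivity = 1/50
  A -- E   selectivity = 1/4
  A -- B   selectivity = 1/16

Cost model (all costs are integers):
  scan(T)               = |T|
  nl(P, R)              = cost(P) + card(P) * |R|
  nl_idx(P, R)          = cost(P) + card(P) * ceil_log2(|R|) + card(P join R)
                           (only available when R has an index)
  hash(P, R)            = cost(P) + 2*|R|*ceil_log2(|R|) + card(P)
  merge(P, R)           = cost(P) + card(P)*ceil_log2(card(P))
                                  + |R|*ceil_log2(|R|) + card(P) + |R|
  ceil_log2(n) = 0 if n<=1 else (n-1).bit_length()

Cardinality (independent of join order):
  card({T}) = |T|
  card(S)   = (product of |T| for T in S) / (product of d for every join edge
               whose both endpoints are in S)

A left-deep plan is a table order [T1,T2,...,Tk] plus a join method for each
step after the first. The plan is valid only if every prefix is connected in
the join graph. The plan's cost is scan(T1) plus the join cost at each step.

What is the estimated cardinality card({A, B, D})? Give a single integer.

6250

Tables in S: A(250), B(80), D(200)
Edges inside S: A-D(d=40), A-B(d=16)
numerator = 250 * 80 * 200 = 4000000
denominator = 40 * 16 = 640
card(S) = 4000000 / 640 = 6250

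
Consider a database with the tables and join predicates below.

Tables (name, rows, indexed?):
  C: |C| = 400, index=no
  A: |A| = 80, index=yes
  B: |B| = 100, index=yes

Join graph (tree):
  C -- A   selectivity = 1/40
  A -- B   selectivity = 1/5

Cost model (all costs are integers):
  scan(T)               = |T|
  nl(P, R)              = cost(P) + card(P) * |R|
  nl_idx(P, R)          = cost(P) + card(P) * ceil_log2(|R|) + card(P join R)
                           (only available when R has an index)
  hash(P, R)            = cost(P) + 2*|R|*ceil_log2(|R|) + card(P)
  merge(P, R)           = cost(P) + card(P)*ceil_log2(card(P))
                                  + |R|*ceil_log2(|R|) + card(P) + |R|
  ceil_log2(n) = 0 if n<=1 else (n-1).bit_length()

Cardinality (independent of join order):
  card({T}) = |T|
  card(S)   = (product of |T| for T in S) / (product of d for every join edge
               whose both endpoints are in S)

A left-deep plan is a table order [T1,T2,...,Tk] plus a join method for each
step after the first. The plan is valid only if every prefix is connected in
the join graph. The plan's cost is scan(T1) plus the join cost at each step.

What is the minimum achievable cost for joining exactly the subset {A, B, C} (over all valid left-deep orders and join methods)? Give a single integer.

Selinger DP over subsets of {A,B,C}:
  {C}: scan cost=400, card=400
  {A}: scan cost=80, card=80
  {B}: scan cost=100, card=100
  {AC}: card=800; try (A,hash)→1920, (A,nl_idx)→4000, (C,merge)→4720, (A,merge)→5040, (C,hash)→7360, (C,nl)→32080 …(+1); best=1920 via (A,hash)
  {AB}: card=1600; try (A,hash)→1320, (B,merge)→1520, (A,merge)→1540, (B,hash)→1560, (B,nl_idx)→2240, (A,nl_idx)→2400 …(+2); best=1320 via (A,hash)
  {ABC}: card=16000; try (B,hash)→4120, (C,hash)→10120, (B,merge)→11520, (B,nl_idx)→23520, (C,merge)→24520, (B,nl)→81920 …(+1); best=4120 via (B,hash)

4120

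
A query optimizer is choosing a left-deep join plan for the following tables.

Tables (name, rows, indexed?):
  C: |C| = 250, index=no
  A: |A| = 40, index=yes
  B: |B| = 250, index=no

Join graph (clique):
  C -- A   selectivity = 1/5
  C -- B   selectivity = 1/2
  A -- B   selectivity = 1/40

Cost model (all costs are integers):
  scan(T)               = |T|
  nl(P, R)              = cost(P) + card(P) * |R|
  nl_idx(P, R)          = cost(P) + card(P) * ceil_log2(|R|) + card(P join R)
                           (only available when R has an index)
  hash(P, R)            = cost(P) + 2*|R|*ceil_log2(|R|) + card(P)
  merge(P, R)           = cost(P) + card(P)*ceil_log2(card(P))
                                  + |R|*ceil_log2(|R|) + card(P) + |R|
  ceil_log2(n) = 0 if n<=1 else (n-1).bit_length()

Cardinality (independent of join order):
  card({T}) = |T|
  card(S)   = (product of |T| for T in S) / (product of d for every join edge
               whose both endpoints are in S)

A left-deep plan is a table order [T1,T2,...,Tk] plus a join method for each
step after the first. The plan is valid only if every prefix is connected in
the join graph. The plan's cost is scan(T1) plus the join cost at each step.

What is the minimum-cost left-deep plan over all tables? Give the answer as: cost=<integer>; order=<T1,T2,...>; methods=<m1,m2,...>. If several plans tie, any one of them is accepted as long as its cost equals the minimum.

cost=5230; order=B,A,C; methods=hash,hash

Selinger DP (subsets sized 1..n):
  {C}: scan cost=250, card=250
  {A}: scan cost=40, card=40
  {B}: scan cost=250, card=250
  {AC}: card=2000; try (A,hash)→980, (C,merge)→2570, (A,merge)→2780, (A,nl_idx)→3750, (C,hash)→4080, (C,nl)→10040 …(+1); best=980 via (A,hash)
  {BC}: card=31250; try (C,hash)→4500, (B,hash)→4500, (C,merge)→4750, (B,merge)→4750, (C,nl)→62750, (B,nl)→62750; best=4500 via (C,hash)
  {AB}: card=250; try (A,hash)→980, (A,nl_idx)→2000, (B,merge)→2570, (A,merge)→2780, (B,hash)→4080, (B,nl)→10040 …(+1); best=980 via (A,hash)
  {ABC}: card=6250; try (C,hash)→5230, (C,merge)→5480, (B,hash)→6980, (B,merge)→27230, (A,hash)→36230, (C,nl)→63480 …(+4); best=5230 via (C,hash)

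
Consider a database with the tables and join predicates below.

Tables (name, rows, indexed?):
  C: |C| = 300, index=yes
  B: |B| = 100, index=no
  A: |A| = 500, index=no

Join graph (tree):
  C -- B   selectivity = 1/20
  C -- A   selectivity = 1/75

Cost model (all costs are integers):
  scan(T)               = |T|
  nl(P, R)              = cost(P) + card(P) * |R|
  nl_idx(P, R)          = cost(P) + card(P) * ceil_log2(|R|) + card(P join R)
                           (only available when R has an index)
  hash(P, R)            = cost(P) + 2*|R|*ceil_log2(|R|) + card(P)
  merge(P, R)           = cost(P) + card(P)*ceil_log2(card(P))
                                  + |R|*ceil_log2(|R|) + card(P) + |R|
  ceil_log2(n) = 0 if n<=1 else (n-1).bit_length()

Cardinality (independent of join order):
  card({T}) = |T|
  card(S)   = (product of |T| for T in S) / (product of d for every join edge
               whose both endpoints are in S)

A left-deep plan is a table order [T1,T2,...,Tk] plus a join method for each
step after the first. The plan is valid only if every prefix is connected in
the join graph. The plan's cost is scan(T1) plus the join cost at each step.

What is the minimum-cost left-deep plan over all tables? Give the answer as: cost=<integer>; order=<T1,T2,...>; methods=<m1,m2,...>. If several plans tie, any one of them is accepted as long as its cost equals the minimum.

cost=9800; order=A,C,B; methods=hash,hash

Selinger DP (subsets sized 1..n):
  {C}: scan cost=300, card=300
  {B}: scan cost=100, card=100
  {A}: scan cost=500, card=500
  {BC}: card=1500; try (B,hash)→2000, (C,nl_idx)→2500, (C,merge)→3900, (B,merge)→4100, (C,hash)→5600, (C,nl)→30100 …(+1); best=2000 via (B,hash)
  {AC}: card=2000; try (C,hash)→6400, (C,nl_idx)→7000, (A,merge)→8300, (C,merge)→8500, (A,hash)→9600, (A,nl)→150300 …(+1); best=6400 via (C,hash)
  {ABC}: card=10000; try (B,hash)→9800, (A,hash)→12500, (A,merge)→25000, (B,merge)→31200, (B,nl)→206400, (A,nl)→752000; best=9800 via (B,hash)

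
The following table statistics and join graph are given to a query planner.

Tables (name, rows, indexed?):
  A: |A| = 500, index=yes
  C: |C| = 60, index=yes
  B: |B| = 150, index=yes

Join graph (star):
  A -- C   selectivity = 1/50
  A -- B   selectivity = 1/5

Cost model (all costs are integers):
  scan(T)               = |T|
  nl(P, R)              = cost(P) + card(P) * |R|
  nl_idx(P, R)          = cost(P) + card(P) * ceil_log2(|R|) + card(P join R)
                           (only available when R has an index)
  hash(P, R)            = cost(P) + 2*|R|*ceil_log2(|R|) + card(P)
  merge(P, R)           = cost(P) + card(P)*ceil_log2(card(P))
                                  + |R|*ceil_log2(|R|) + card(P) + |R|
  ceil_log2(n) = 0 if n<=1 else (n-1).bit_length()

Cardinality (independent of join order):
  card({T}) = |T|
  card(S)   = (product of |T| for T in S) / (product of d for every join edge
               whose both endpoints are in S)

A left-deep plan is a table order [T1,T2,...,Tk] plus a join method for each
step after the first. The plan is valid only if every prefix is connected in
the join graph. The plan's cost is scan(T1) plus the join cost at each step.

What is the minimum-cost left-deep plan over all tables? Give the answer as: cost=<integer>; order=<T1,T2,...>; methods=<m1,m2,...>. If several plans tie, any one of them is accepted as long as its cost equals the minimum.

Selinger DP (subsets sized 1..n):
  {A}: scan cost=500, card=500
  {C}: scan cost=60, card=60
  {B}: scan cost=150, card=150
  {AC}: card=600; try (A,nl_idx)→1200, (C,hash)→1720, (C,nl_idx)→4100, (A,merge)→5480, (C,merge)→5920, (A,hash)→9120 …(+2); best=1200 via (A,nl_idx)
  {AB}: card=15000; try (B,hash)→3400, (A,merge)→6500, (B,merge)→6850, (A,hash)→9300, (A,nl_idx)→16500, (B,nl_idx)→19500 …(+2); best=3400 via (B,hash)
  {ABC}: card=18000; try (B,hash)→4200, (B,merge)→9150, (C,hash)→19120, (B,nl_idx)→24000, (B,nl)→91200, (C,nl_idx)→111400 …(+2); best=4200 via (B,hash)

cost=4200; order=C,A,B; methods=nl_idx,hash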